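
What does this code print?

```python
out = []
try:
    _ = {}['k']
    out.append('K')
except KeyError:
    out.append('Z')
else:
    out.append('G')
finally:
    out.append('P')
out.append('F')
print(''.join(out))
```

Execution trace: 'Z' (except KeyError) → 'P' (finally) → 'F' (after the try/except). Output: ZPF

Answer: ZPF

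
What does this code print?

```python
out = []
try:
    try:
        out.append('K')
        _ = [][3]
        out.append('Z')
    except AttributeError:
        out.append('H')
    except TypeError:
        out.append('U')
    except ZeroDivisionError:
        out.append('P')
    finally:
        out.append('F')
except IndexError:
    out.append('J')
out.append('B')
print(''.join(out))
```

Execution trace: 'K' (try body) → 'F' (finally) → 'J' (outer except IndexError) → 'B' (after the try/except). Output: KFJB

Answer: KFJB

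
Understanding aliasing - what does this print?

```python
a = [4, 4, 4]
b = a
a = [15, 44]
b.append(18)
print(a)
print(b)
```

Key concept: rebinding vs mutation: a is rebound to a new list, b still points at the original.
Step by step:
`a = [4, 4, 4]` → a = [4, 4, 4]
`b = a` → b = [4, 4, 4] (same object as a)
`a = [15, 44]` → a = [15, 44]
`b.append(18)` → b = [4, 4, 4, 18]
`print(a)` → prints [15, 44]
`print(b)` → prints [4, 4, 4, 18]

Answer:
[15, 44]
[4, 4, 4, 18]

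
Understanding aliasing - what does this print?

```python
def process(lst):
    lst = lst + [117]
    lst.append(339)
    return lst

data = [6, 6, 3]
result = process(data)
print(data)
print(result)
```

Key concept: rebinding parameter vs mutation.
Step by step:
`data = [6, 6, 3]` → data = [6, 6, 3]
`result = process(data)` → result = [6, 6, 3, 117, 339]
`print(data)` → prints [6, 6, 3]
`print(result)` → prints [6, 6, 3, 117, 339]

Answer:
[6, 6, 3]
[6, 6, 3, 117, 339]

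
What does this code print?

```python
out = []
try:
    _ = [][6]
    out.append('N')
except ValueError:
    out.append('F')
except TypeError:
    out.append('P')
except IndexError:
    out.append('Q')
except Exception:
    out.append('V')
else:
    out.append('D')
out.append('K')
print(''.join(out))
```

Execution trace: 'Q' (except IndexError) → 'K' (after the try/except). Output: QK

Answer: QK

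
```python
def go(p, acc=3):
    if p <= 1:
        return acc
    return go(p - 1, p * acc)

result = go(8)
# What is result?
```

Accumulator trace (n, acc): (8, 3) -> (7, 24) -> (6, 168) -> (5, 1008) -> (4, 5040) -> (3, 20160) -> (2, 60480) -> (1, 120960) -> return 120960

Answer: 120960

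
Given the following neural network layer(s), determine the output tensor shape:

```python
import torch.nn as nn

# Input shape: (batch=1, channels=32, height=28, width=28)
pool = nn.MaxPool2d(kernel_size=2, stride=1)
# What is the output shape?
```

Input: (1, 32, 28, 28) -> Output: (1, 32, 27, 27)

Answer: (1, 32, 27, 27)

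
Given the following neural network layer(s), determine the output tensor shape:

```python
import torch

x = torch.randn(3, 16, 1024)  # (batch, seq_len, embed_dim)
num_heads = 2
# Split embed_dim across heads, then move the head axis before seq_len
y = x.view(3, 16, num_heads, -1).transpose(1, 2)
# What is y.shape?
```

Input: (3, 16, 1024) -> head_dim = 1024 // 2 = 512; after view: (3, 16, 2, 512) -> after transpose(1, 2): (3, 2, 16, 512) -> Output: (3, 2, 16, 512)

Answer: (3, 2, 16, 512)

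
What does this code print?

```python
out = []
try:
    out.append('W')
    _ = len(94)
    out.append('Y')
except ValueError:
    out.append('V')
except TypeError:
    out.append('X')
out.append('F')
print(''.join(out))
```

Execution trace: 'W' (try body) → 'X' (except TypeError) → 'F' (after the try/except). Output: WXF

Answer: WXF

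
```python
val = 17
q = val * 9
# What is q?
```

Trace:
`val = 17` → val = 17
`q = val * 9` → q = 153
So q = 153

Answer: 153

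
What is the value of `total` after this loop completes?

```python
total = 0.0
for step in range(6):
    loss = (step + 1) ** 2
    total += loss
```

Sum of squared losses 1² + 2² + ... + 6²
`total` takes the values: 0.0 → 1.0 → 5.0 → 14.0 → 30.0 → 55.0 → 91.0

Answer: 91.0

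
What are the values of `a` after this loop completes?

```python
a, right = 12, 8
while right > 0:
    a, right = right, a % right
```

GCD of 12 and 8
`a` takes the values: 12 → 8 → 4

Answer: 4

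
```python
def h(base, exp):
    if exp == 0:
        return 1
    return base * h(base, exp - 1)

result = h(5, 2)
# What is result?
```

h(5, 2) = 5 * 5 = 25

Answer: 25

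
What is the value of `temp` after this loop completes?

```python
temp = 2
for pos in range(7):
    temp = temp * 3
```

Multiply by 3, 7 times: 2 * 3^7 = 4374
`temp` takes the values: 2 → 6 → 18 → 54 → 162 → 486 → 1458 → 4374

Answer: 4374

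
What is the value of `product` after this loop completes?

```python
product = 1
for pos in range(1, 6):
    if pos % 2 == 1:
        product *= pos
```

Product of odd numbers 1 to 5
`product` takes the values: 1 → 3 → 15

Answer: 15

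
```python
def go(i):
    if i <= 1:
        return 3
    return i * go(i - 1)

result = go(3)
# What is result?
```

go(3) = 3 * 2 * 3 = 18

Answer: 18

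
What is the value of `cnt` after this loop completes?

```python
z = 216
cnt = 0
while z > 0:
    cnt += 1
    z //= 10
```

Count digits by repeated division by 10
`cnt` takes the values: 0 → 1 → 2 → 3

Answer: 3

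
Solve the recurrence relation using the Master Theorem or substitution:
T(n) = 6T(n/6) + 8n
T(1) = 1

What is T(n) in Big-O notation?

By Master Theorem: a=6, b=6, f(n)=8n. Since log_6(6) = 1 and f(n) = Θ(n^1), Case 2 applies. T(n) = O(n log n).

Answer: O(n log n)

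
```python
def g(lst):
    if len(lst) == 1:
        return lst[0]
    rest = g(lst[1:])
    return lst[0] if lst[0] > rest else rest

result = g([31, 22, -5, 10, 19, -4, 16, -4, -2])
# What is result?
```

Recursive max over [31, 22, -5, 10, 19, -4, 16, -4, -2] = 31

Answer: 31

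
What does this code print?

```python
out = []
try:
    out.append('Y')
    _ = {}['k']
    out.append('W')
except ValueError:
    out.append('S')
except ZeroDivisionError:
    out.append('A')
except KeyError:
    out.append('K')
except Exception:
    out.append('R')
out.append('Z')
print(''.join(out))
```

Execution trace: 'Y' (try body) → 'K' (except KeyError) → 'Z' (after the try/except). Output: YKZ

Answer: YKZ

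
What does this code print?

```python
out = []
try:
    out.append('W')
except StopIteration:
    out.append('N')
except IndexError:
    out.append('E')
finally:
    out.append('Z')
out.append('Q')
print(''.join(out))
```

Execution trace: 'W' (try body, no exception) → 'Z' (finally) → 'Q' (after the try/except). Output: WZQ

Answer: WZQ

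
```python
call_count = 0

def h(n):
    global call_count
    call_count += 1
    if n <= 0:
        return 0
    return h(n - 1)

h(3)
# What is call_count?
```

Linear recursion stepping by 1: 4 calls from n=3 down to ≤0.

Answer: 4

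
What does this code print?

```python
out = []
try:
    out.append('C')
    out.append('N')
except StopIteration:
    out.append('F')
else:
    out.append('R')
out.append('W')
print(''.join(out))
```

Execution trace: 'C' (try body) → 'N' (try body, no exception) → 'R' (else) → 'W' (after the try/except). Output: CNRW

Answer: CNRW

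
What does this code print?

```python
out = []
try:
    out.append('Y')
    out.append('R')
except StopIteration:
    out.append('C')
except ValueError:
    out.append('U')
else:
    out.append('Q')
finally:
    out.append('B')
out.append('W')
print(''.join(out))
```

Execution trace: 'Y' (try body) → 'R' (try body, no exception) → 'Q' (else) → 'B' (finally) → 'W' (after the try/except). Output: YRQBW

Answer: YRQBW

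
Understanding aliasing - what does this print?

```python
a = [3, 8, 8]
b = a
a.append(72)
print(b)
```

Key concept: basic list aliasing.
Step by step:
`a = [3, 8, 8]` → a = [3, 8, 8]
`b = a` → b = [3, 8, 8] (same object as a)
`a.append(72)` → a = [3, 8, 8, 72] (same object as b); b = [3, 8, 8, 72] (same object as a)
`print(b)` → prints [3, 8, 8, 72]

Answer: [3, 8, 8, 72]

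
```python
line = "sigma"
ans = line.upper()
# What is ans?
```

Trace:
`line = "sigma"` → line = 'sigma'
`ans = line.upper()` → ans = 'SIGMA'
So ans = 'SIGMA'

Answer: 'SIGMA'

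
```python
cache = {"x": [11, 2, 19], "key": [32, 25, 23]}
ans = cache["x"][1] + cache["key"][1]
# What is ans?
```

Trace:
`cache = {"x": [11, 2, 19], "key": [32, 25, 23]}` → cache = {'x': [11, 2, 19], 'key': [32, 25, 23]}
`ans = cache["x"][1] + cache["key"][1]` → ans = 27
So ans = 27

Answer: 27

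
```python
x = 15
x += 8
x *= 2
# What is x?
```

Trace:
`x = 15` → x = 15
`x += 8` → x = 23
`x *= 2` → x = 46
So x = 46

Answer: 46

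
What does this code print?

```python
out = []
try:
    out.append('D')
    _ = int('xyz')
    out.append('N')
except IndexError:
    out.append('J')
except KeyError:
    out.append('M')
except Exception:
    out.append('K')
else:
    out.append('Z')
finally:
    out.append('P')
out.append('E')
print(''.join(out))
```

Execution trace: 'D' (try body) → 'K' (except Exception) → 'P' (finally) → 'E' (after the try/except). Output: DKPE

Answer: DKPE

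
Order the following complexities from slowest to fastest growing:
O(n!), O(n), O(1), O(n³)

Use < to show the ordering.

Ordered by growth rate: O(1) < O(n) < O(n³) < O(n!)

Answer: O(1) < O(n) < O(n³) < O(n!)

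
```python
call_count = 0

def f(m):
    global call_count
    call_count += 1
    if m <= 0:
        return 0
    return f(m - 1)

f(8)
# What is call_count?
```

Linear recursion stepping by 1: 9 calls from m=8 down to ≤0.

Answer: 9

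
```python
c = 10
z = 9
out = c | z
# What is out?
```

Trace:
`c = 10` → c = 10
`z = 9` → z = 9
`out = c | z` → out = 11
So out = 11

Answer: 11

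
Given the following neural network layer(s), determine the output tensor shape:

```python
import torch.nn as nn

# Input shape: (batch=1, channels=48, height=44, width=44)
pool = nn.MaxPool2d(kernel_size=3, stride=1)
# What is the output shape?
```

Input: (1, 48, 44, 44) -> Output: (1, 48, 42, 42)

Answer: (1, 48, 42, 42)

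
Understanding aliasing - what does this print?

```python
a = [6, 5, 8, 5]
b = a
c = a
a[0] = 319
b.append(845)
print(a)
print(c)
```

Key concept: multiple aliases.
Step by step:
`a = [6, 5, 8, 5]` → a = [6, 5, 8, 5]
`b = a` → b = [6, 5, 8, 5] (same object as a)
`c = a` → c = [6, 5, 8, 5] (same object as a, b)
`a[0] = 319` → a = [319, 5, 8, 5] (same object as b, c); b = [319, 5, 8, 5] (same object as a, c); c = [319, 5, 8, 5] (same object as a, b)
`b.append(845)` → a = [319, 5, 8, 5, 845] (same object as b, c); b = [319, 5, 8, 5, 845] (same object as a, c); c = [319, 5, 8, 5, 845] (same object as a, b)
`print(a)` → prints [319, 5, 8, 5, 845]
`print(c)` → prints [319, 5, 8, 5, 845]

Answer:
[319, 5, 8, 5, 845]
[319, 5, 8, 5, 845]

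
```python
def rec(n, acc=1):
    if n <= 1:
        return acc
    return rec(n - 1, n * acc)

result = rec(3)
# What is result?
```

Accumulator trace (n, acc): (3, 1) -> (2, 3) -> (1, 6) -> return 6

Answer: 6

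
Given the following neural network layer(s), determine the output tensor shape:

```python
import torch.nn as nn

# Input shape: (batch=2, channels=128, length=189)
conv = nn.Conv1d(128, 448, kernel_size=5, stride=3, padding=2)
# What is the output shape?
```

Input: (2, 128, 189) -> Output: (2, 448, 63)

Answer: (2, 448, 63)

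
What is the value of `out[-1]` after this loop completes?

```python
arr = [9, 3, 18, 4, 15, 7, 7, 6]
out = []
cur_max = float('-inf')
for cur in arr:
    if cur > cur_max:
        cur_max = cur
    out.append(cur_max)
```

Running max ends at 18
`out` takes the values: [] → [9] → [9, 9] → [9, 9, 18] → [9, 9, 18, 18] → [9, 9, 18, 18, 18] → [9, 9, 18, 18, 18, 18] → [9, 9, 18, 18, 18, 18, 18] → [9, 9, 18, 18, 18, 18, 18, 18]
So `out[-1]` = 18

Answer: 18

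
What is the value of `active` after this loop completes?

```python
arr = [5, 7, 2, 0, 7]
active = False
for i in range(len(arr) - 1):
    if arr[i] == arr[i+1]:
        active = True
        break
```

Check consecutive duplicates in [5, 7, 2, 0, 7]
`active` takes the values: False

Answer: False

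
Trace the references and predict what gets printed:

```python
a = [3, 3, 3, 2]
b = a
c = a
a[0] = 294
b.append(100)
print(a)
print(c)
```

Key concept: multiple aliases.
Step by step:
`a = [3, 3, 3, 2]` → a = [3, 3, 3, 2]
`b = a` → b = [3, 3, 3, 2] (same object as a)
`c = a` → c = [3, 3, 3, 2] (same object as a, b)
`a[0] = 294` → a = [294, 3, 3, 2] (same object as b, c); b = [294, 3, 3, 2] (same object as a, c); c = [294, 3, 3, 2] (same object as a, b)
`b.append(100)` → a = [294, 3, 3, 2, 100] (same object as b, c); b = [294, 3, 3, 2, 100] (same object as a, c); c = [294, 3, 3, 2, 100] (same object as a, b)
`print(a)` → prints [294, 3, 3, 2, 100]
`print(c)` → prints [294, 3, 3, 2, 100]

Answer:
[294, 3, 3, 2, 100]
[294, 3, 3, 2, 100]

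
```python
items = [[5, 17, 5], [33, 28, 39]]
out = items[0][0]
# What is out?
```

Trace:
`items = [[5, 17, 5], [33, 28, 39]]` → items = [[5, 17, 5], [33, 28, 39]]
`out = items[0][0]` → out = 5
So out = 5

Answer: 5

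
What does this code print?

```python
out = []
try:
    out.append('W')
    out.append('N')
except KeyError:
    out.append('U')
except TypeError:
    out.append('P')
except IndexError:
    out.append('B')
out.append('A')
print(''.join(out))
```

Execution trace: 'W' (try body) → 'N' (try body, no exception) → 'A' (after the try/except). Output: WNA

Answer: WNA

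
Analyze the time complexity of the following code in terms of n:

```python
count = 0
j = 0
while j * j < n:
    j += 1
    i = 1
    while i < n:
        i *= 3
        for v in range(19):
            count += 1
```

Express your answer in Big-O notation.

Each loop level contributes: √n × log n × 1. Multiplying the contributions gives O(√n log n).

Answer: O(√n log n)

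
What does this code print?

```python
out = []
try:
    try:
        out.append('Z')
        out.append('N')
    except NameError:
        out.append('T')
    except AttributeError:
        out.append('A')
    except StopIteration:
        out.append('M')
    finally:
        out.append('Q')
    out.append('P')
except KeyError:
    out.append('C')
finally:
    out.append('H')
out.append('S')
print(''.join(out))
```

Execution trace: 'Z' (inner try body) → 'N' (inner try body, no exception) → 'Q' (inner finally) → 'P' (try body, no exception) → 'H' (finally) → 'S' (after the try/except). Output: ZNQPHS

Answer: ZNQPHS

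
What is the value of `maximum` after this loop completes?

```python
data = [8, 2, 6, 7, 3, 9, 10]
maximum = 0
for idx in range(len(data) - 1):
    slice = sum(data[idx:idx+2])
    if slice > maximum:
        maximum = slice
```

Max sum of 2-element window in [8, 2, 6, 7, 3, 9, 10]
`maximum` takes the values: 0 → 10 → 13 → 19

Answer: 19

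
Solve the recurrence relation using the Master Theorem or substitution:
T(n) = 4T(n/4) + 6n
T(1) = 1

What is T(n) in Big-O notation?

By Master Theorem: a=4, b=4, f(n)=6n. Since log_4(4) = 1 and f(n) = Θ(n^1), Case 2 applies. T(n) = O(n log n).

Answer: O(n log n)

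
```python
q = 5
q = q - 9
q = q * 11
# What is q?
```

Trace:
`q = 5` → q = 5
`q = q - 9` → q = -4
`q = q * 11` → q = -44
So q = -44

Answer: -44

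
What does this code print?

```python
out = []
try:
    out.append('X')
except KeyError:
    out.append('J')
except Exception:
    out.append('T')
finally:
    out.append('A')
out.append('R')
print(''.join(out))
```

Execution trace: 'X' (try body, no exception) → 'A' (finally) → 'R' (after the try/except). Output: XAR

Answer: XAR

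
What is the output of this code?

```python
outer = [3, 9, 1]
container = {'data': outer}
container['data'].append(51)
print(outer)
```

Key concept: dict holds reference to list.
Step by step:
`outer = [3, 9, 1]` → outer = [3, 9, 1]
`container = {'data': outer}` → container = {'data': [3, 9, 1]}
`container['data'].append(51)` → outer = [3, 9, 1, 51]; container = {'data': [3, 9, 1, 51]}
`print(outer)` → prints [3, 9, 1, 51]

Answer: [3, 9, 1, 51]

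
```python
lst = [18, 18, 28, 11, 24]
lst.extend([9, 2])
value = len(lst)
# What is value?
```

Trace:
`lst = [18, 18, 28, 11, 24]` → lst = [18, 18, 28, 11, 24]
`lst.extend([9, 2])` → lst = [18, 18, 28, 11, 24, 9, 2]
`value = len(lst)` → value = 7
So value = 7

Answer: 7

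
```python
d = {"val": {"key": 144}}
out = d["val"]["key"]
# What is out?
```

Trace:
`d = {"val": {"key": 144}}` → d = {'val': {'key': 144}}
`out = d["val"]["key"]` → out = 144
So out = 144

Answer: 144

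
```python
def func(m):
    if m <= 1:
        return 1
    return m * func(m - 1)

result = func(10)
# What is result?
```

func(10) = 10 * 9 * 8 * 7 * 6 * 5 * 4 * 3 * 2 * 1 = 3628800

Answer: 3628800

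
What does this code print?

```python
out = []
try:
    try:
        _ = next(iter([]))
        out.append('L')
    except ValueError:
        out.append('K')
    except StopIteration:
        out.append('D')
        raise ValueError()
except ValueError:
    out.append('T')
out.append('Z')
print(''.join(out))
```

Execution trace: 'D' (inner except StopIteration) → 'T' (outer except ValueError) → 'Z' (after the try/except). Output: DTZ

Answer: DTZ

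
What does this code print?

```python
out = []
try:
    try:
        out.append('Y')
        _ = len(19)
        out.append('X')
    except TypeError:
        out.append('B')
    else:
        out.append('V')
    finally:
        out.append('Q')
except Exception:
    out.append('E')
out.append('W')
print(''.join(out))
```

Execution trace: 'Y' (inner try body) → 'B' (inner except TypeError) → 'Q' (inner finally) → 'W' (after the try/except). Output: YBQW

Answer: YBQW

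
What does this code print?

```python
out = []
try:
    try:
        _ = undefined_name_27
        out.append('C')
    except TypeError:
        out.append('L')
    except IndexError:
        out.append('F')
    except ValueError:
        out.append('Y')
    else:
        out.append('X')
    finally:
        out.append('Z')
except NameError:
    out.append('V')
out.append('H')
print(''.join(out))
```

Execution trace: 'Z' (inner finally) → 'V' (outer except NameError) → 'H' (after the try/except). Output: ZVH

Answer: ZVH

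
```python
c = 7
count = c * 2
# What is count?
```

Trace:
`c = 7` → c = 7
`count = c * 2` → count = 14
So count = 14

Answer: 14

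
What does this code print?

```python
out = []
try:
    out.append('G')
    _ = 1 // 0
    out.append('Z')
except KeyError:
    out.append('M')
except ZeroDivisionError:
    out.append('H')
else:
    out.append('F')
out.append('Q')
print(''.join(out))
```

Execution trace: 'G' (try body) → 'H' (except ZeroDivisionError) → 'Q' (after the try/except). Output: GHQ

Answer: GHQ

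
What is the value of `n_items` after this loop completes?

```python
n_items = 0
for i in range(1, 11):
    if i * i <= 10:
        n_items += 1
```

Count numbers where i² ≤ 10
`n_items` takes the values: 0 → 1 → 2 → 3

Answer: 3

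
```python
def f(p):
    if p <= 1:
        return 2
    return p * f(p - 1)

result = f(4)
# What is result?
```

f(4) = 4 * 3 * 2 * 2 = 48

Answer: 48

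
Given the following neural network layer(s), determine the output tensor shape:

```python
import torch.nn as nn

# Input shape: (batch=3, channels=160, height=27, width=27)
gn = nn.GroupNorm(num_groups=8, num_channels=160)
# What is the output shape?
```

Input: (3, 160, 27, 27) -> Output: (3, 160, 27, 27)

Answer: (3, 160, 27, 27)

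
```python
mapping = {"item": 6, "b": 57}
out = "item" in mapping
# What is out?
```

Trace:
`mapping = {"item": 6, "b": 57}` → mapping = {'item': 6, 'b': 57}
`out = "item" in mapping` → out = True
So out = True

Answer: True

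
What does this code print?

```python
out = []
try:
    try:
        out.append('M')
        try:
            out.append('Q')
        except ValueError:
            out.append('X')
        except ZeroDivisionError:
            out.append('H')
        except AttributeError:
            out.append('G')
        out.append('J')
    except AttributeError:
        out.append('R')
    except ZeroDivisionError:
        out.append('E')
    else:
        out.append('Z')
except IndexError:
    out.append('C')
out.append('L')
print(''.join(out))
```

Execution trace: 'M' (try body) → 'Q' (inner try body, no exception) → 'J' (try body, no exception) → 'Z' (else) → 'L' (after the try/except). Output: MQJZL

Answer: MQJZL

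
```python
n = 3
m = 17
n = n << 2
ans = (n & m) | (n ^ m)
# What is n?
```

Trace:
`n = 3` → n = 3
`m = 17` → m = 17
`n = n << 2` → n = 12
`ans = (n & m) | (n ^ m)` → ans = 29
So n = 12

Answer: 12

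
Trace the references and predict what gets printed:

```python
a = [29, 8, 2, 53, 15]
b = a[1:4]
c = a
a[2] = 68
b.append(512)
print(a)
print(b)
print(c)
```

Key concept: slice vs alias.
Step by step:
`a = [29, 8, 2, 53, 15]` → a = [29, 8, 2, 53, 15]
`b = a[1:4]` → b = [8, 2, 53]
`c = a` → c = [29, 8, 2, 53, 15] (same object as a)
`a[2] = 68` → a = [29, 8, 68, 53, 15] (same object as c); c = [29, 8, 68, 53, 15] (same object as a)
`b.append(512)` → b = [8, 2, 53, 512]
`print(a)` → prints [29, 8, 68, 53, 15]
`print(b)` → prints [8, 2, 53, 512]
`print(c)` → prints [29, 8, 68, 53, 15]

Answer:
[29, 8, 68, 53, 15]
[8, 2, 53, 512]
[29, 8, 68, 53, 15]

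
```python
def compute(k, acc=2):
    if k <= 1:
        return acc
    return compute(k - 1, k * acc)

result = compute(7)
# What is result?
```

Accumulator trace (n, acc): (7, 2) -> (6, 14) -> (5, 84) -> (4, 420) -> (3, 1680) -> (2, 5040) -> (1, 10080) -> return 10080

Answer: 10080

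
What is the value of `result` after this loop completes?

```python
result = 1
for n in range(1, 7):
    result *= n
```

6! = 720
`result` takes the values: 1 → 2 → 6 → 24 → 120 → 720

Answer: 720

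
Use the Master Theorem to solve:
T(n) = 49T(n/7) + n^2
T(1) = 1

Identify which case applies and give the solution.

a=49, b=7, f(n)=n^2. log_7(49) = 2. Since c=2 = 2, Case 2 applies: T(n) = Θ(n^log_b(a) · log n) = O(n^2 log n).

Answer: O(n^2 log n) - Case 2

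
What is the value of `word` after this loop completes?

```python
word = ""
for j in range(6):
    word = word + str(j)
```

Concatenate digits 0 to 5
`word` takes the values: "" → "0" → "01" → "012" → "0123" → "01234" → "012345"

Answer: "012345"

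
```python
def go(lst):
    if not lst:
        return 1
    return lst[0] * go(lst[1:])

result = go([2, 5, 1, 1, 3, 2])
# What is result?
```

Product over [2, 5, 1, 1, 3, 2] = 2 * 5 * 1 * 1 * 3 * 2 = 60

Answer: 60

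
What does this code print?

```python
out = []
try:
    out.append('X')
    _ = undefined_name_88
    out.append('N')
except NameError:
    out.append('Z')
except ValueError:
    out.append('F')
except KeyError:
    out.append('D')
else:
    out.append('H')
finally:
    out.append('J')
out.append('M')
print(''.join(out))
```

Execution trace: 'X' (try body) → 'Z' (except NameError) → 'J' (finally) → 'M' (after the try/except). Output: XZJM

Answer: XZJM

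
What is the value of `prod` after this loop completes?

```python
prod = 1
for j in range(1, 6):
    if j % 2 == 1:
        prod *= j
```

Product of odd numbers 1 to 5
`prod` takes the values: 1 → 3 → 15

Answer: 15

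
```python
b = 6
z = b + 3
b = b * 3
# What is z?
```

Trace:
`b = 6` → b = 6
`z = b + 3` → z = 9
`b = b * 3` → b = 18
So z = 9

Answer: 9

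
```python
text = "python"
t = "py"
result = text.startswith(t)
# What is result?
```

Trace:
`text = "python"` → text = 'python'
`t = "py"` → t = 'py'
`result = text.startswith(t)` → result = True
So result = True

Answer: True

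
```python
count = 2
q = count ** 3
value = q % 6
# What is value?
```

Trace:
`count = 2` → count = 2
`q = count ** 3` → q = 8
`value = q % 6` → value = 2
So value = 2

Answer: 2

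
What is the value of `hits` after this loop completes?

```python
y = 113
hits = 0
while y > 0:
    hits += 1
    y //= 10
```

Count digits by repeated division by 10
`hits` takes the values: 0 → 1 → 2 → 3

Answer: 3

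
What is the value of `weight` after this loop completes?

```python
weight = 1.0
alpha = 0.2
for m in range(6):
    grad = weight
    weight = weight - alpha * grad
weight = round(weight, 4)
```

Gradient descent: w = 1.0 * (1 - 0.2)^6
`weight` takes the values: 1.0 → 0.8 → 0.64 → 0.512 → 0.4096 → 0.32768 → 0.262144 → 0.2621

Answer: 0.2621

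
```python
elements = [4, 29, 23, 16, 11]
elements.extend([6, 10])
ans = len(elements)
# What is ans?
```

Trace:
`elements = [4, 29, 23, 16, 11]` → elements = [4, 29, 23, 16, 11]
`elements.extend([6, 10])` → elements = [4, 29, 23, 16, 11, 6, 10]
`ans = len(elements)` → ans = 7
So ans = 7

Answer: 7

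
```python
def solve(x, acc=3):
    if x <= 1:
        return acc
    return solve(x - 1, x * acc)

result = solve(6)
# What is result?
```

Accumulator trace (n, acc): (6, 3) -> (5, 18) -> (4, 90) -> (3, 360) -> (2, 1080) -> (1, 2160) -> return 2160

Answer: 2160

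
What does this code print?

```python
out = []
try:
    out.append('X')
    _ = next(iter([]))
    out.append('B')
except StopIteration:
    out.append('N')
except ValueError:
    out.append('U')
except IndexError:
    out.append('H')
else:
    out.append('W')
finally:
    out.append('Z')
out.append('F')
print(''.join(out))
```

Execution trace: 'X' (try body) → 'N' (except StopIteration) → 'Z' (finally) → 'F' (after the try/except). Output: XNZF

Answer: XNZF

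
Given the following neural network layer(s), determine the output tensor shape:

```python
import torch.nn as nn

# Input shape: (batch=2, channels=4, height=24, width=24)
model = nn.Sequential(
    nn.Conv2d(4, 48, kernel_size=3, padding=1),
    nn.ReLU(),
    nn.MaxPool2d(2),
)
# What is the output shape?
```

Input: (2, 4, 24, 24) -> after Conv2d: (2, 48, 24, 24) -> after ReLU: (2, 48, 24, 24) -> Output: (2, 48, 12, 12)

Answer: (2, 48, 12, 12)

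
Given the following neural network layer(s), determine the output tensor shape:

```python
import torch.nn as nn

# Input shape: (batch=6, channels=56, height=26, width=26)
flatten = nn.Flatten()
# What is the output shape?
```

Input: (6, 56, 26, 26) -> Output: (6, 37856)

Answer: (6, 37856)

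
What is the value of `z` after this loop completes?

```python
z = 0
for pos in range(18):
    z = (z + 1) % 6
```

Increment mod 6, 18 times = 0
`z` takes the values: 0 → 1 → 2 → 3 → 4 → 5 → 0 → 1 → 2 → 3 → 4 → 5 → 0 → 1 → 2 → 3 → 4 → 5 → 0

Answer: 0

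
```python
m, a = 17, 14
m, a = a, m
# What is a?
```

Trace:
`m, a = 17, 14` → m = 17; a = 14
`m, a = a, m` → m = 14; a = 17
So a = 17

Answer: 17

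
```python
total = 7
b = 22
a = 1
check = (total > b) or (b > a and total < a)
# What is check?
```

Trace:
`total = 7` → total = 7
`b = 22` → b = 22
`a = 1` → a = 1
`check = (total > b) or (b > a and total < a)` → check = False
So check = False

Answer: False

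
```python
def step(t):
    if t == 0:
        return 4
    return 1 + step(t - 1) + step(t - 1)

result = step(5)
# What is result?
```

step(t) = 1 + 2·step(t-1), step(0)=4. Closed form: (4+1)·2^5 - 1 = 159.

Answer: 159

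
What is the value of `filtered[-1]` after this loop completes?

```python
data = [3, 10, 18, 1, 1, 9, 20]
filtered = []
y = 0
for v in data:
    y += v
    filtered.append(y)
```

Cumulative sum ends at 62
`filtered` takes the values: [] → [3] → [3, 13] → [3, 13, 31] → [3, 13, 31, 32] → [3, 13, 31, 32, 33] → [3, 13, 31, 32, 33, 42] → [3, 13, 31, 32, 33, 42, 62]
So `filtered[-1]` = 62

Answer: 62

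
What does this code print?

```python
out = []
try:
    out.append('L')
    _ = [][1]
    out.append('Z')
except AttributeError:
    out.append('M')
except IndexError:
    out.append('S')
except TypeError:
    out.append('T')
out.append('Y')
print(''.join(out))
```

Execution trace: 'L' (try body) → 'S' (except IndexError) → 'Y' (after the try/except). Output: LSY

Answer: LSY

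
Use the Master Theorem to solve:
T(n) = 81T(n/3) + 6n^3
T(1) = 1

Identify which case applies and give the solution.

a=81, b=3, f(n)=6n^3. log_3(81) = 4. Since c=3 < 4, Case 1 applies: T(n) = Θ(n^log_b(a)) = O(n^4).

Answer: O(n^4) - Case 1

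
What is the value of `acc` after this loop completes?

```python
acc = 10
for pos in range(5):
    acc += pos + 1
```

Start at 10, add 1 to 5 = 25
`acc` takes the values: 10 → 11 → 13 → 16 → 20 → 25

Answer: 25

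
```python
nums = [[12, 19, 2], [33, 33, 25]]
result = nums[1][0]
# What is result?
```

Trace:
`nums = [[12, 19, 2], [33, 33, 25]]` → nums = [[12, 19, 2], [33, 33, 25]]
`result = nums[1][0]` → result = 33
So result = 33

Answer: 33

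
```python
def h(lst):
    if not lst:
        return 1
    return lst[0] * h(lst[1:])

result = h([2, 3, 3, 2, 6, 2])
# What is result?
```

Product over [2, 3, 3, 2, 6, 2] = 2 * 3 * 3 * 2 * 6 * 2 = 432

Answer: 432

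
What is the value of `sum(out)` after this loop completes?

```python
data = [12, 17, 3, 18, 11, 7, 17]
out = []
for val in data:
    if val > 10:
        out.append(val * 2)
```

Sum of doubled values > 10
`out` takes the values: [] → [24] → [24, 34] → [24, 34, 36] → [24, 34, 36, 22] → [24, 34, 36, 22, 34]
So `sum(out)` = 150

Answer: 150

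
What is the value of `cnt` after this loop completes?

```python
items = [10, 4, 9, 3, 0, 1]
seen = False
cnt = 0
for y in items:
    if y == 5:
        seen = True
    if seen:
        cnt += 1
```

Count elements after first 5 in [10, 4, 9, 3, 0, 1]
`cnt` takes the values: 0

Answer: 0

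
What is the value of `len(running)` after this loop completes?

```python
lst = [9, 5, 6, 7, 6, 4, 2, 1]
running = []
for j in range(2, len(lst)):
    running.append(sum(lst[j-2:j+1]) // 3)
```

Number of 3-element averages
`running` takes the values: [] → [6] → [6, 6] → [6, 6, 6] → [6, 6, 6, 5] → [6, 6, 6, 5, 4] → [6, 6, 6, 5, 4, 2]
So `len(running)` = 6

Answer: 6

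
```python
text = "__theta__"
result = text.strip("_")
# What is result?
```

Trace:
`text = "__theta__"` → text = '__theta__'
`result = text.strip("_")` → result = 'theta'
So result = 'theta'

Answer: 'theta'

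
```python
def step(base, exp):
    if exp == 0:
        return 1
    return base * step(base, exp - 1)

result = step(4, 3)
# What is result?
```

step(4, 3) = 4 * 4 * 4 = 64

Answer: 64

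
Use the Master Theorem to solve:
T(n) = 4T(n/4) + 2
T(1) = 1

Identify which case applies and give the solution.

a=4, b=4, f(n)=2. log_4(4) = 1. Since c=0 < 1, Case 1 applies: T(n) = Θ(n^log_b(a)) = O(n).

Answer: O(n) - Case 1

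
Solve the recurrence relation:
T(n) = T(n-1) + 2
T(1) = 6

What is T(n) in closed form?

Unrolling: T(n) = T(1) + 2·(n-1) = 6 + 2(n-1) = 2n + 4.

Answer: T(n) = 2n + 4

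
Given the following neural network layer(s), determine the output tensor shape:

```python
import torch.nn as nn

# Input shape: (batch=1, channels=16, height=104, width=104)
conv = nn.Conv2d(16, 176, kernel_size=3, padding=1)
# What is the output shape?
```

Input: (1, 16, 104, 104) -> Output: (1, 176, 104, 104)

Answer: (1, 176, 104, 104)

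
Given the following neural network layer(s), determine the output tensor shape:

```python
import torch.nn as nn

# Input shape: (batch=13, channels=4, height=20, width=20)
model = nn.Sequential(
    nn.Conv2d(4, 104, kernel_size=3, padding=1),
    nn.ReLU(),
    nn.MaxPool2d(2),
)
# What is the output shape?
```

Input: (13, 4, 20, 20) -> after Conv2d: (13, 104, 20, 20) -> after ReLU: (13, 104, 20, 20) -> Output: (13, 104, 10, 10)

Answer: (13, 104, 10, 10)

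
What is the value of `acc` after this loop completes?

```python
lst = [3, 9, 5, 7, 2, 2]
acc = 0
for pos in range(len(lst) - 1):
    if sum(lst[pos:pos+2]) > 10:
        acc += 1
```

Count windows with sum > 10
`acc` takes the values: 0 → 1 → 2 → 3

Answer: 3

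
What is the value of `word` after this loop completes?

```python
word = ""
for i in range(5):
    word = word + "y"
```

Repeat 'y' 5 times
`word` takes the values: "" → "y" → "yy" → "yyy" → "yyyy" → "yyyyy"

Answer: "yyyyy"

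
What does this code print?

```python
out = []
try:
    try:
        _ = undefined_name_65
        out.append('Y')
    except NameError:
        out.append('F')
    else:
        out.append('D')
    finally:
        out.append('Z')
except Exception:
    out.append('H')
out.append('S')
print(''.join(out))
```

Execution trace: 'F' (inner except NameError) → 'Z' (inner finally) → 'S' (after the try/except). Output: FZS

Answer: FZS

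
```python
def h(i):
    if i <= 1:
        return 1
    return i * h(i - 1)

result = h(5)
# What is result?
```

h(5) = 5 * 4 * 3 * 2 * 1 = 120

Answer: 120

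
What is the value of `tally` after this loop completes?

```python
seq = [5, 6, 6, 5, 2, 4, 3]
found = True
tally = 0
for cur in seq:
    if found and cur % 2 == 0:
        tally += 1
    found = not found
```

Count even values at even positions
`tally` takes the values: 0 → 1 → 2

Answer: 2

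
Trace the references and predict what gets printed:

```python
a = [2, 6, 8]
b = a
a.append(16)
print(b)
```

Key concept: basic list aliasing.
Step by step:
`a = [2, 6, 8]` → a = [2, 6, 8]
`b = a` → b = [2, 6, 8] (same object as a)
`a.append(16)` → a = [2, 6, 8, 16] (same object as b); b = [2, 6, 8, 16] (same object as a)
`print(b)` → prints [2, 6, 8, 16]

Answer: [2, 6, 8, 16]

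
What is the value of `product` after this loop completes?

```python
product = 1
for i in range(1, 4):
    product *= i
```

3! = 6
`product` takes the values: 1 → 2 → 6

Answer: 6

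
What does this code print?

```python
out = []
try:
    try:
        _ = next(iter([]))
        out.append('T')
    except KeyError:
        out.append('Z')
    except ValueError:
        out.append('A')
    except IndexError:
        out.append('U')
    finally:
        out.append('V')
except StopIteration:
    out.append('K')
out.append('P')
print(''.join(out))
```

Execution trace: 'V' (inner finally) → 'K' (outer except StopIteration) → 'P' (after the try/except). Output: VKP

Answer: VKP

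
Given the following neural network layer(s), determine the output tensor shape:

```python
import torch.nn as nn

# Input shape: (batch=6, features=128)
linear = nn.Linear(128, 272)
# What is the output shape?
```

Input: (6, 128) -> Output: (6, 272)

Answer: (6, 272)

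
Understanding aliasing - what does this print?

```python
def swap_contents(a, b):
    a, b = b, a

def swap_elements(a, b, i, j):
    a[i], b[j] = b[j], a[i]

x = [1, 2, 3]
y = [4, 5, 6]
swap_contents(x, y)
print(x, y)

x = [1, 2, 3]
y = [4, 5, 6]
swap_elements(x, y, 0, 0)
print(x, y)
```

Key concept: parameter rebinding vs mutation.
Step by step:
`x = [1, 2, 3]` → x = [1, 2, 3]
`y = [4, 5, 6]` → y = [4, 5, 6]
`swap_contents(x, y)` → no visible change to tracked variables
`print(x, y)` → prints [1, 2, 3] [4, 5, 6]
`x = [1, 2, 3]` → x = [1, 2, 3]
`y = [4, 5, 6]` → y = [4, 5, 6]
`swap_elements(x, y, 0, 0)` → x = [4, 2, 3]; y = [1, 5, 6]
`print(x, y)` → prints [4, 2, 3] [1, 5, 6]

Answer:
[1, 2, 3] [4, 5, 6]
[4, 2, 3] [1, 5, 6]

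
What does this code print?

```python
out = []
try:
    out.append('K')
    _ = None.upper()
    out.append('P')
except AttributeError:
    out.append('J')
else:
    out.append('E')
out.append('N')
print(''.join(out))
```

Execution trace: 'K' (try body) → 'J' (except AttributeError) → 'N' (after the try/except). Output: KJN

Answer: KJN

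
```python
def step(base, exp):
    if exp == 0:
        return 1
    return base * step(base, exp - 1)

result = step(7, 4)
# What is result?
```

step(7, 4) = 7 * 7 * 7 * 7 = 2401

Answer: 2401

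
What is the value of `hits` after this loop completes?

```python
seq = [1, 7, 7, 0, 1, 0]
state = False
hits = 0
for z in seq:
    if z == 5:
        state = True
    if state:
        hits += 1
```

Count elements after first 5 in [1, 7, 7, 0, 1, 0]
`hits` takes the values: 0

Answer: 0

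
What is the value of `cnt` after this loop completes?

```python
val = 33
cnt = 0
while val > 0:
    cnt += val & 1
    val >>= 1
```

Count set bits in 33 (binary: 0b100001)
`cnt` takes the values: 0 → 1 → 2

Answer: 2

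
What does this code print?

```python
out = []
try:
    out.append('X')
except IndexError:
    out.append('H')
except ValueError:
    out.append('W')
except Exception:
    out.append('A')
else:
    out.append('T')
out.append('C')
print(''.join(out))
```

Execution trace: 'X' (try body, no exception) → 'T' (else) → 'C' (after the try/except). Output: XTC

Answer: XTC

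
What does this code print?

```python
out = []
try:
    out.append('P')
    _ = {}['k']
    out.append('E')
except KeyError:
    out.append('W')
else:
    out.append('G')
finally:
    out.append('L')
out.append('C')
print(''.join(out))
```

Execution trace: 'P' (try body) → 'W' (except KeyError) → 'L' (finally) → 'C' (after the try/except). Output: PWLC

Answer: PWLC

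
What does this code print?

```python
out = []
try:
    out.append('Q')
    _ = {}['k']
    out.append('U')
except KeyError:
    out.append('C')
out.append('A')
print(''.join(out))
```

Execution trace: 'Q' (try body) → 'C' (except KeyError) → 'A' (after the try/except). Output: QCA

Answer: QCA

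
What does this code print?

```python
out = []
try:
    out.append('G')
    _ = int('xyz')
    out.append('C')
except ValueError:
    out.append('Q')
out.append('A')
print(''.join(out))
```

Execution trace: 'G' (try body) → 'Q' (except ValueError) → 'A' (after the try/except). Output: GQA

Answer: GQA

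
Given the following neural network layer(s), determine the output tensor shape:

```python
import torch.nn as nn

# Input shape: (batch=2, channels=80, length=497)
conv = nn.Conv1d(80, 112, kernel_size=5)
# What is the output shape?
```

Input: (2, 80, 497) -> Output: (2, 112, 493)

Answer: (2, 112, 493)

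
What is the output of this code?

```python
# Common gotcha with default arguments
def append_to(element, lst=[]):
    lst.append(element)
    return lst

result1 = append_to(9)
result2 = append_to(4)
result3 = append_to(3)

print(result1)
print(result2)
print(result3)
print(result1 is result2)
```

Key concept: mutable default argument gotcha.
Step by step:
`result1 = append_to(9)` → result1 = [9]
`result2 = append_to(4)` → result1 = [9, 4] (same object as result2); result2 = [9, 4] (same object as result1)
`result3 = append_to(3)` → result1 = [9, 4, 3] (same object as result2, result3); result2 = [9, 4, 3] (same object as result1, result3); result3 = [9, 4, 3] (same object as result1, result2)
`print(result1)` → prints [9, 4, 3]
`print(result2)` → prints [9, 4, 3]
`print(result3)` → prints [9, 4, 3]
`print(result1 is result2)` → prints True

Answer:
[9, 4, 3]
[9, 4, 3]
[9, 4, 3]
True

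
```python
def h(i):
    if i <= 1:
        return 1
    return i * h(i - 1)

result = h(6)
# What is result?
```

h(6) = 6 * 5 * 4 * 3 * 2 * 1 = 720

Answer: 720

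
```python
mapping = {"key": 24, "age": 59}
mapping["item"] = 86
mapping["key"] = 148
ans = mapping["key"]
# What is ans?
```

Trace:
`mapping = {"key": 24, "age": 59}` → mapping = {'key': 24, 'age': 59}
`mapping["item"] = 86` → mapping = {'key': 24, 'age': 59, 'item': 86}
`mapping["key"] = 148` → mapping = {'key': 148, 'age': 59, 'item': 86}
`ans = mapping["key"]` → ans = 148
So ans = 148

Answer: 148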